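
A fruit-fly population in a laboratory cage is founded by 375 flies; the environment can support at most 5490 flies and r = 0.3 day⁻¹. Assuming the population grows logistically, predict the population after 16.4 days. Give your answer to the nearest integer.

A = (K − N₀)/N₀ = (5490 − 375)/375 = 13.64.
N(t) = K/(1 + A·e^(−rt)) = 5490/(1 + 13.64×e^(−0.3×16.4)).
e^(−4.92) = 0.0072991; denominator = 1 + 13.64×0.0072991 = 1.0996.
N = 5490/1.0996 = 4992.91.

4993 flies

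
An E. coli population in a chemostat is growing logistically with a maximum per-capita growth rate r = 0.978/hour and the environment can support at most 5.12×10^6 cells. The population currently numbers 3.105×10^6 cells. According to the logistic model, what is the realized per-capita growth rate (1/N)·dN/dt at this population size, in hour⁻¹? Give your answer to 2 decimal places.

(1/N)·dN/dt = r(1 − N/K) = 0.978 × (1 − 3.105×10^6/5.12×10^6).
= 0.978 × 0.39355 = 0.3849.

0.38 per hour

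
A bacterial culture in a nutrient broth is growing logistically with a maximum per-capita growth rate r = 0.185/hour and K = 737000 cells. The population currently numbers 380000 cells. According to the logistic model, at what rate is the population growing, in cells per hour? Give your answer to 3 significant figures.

34100 cells per hour

dN/dt = rN(1 − N/K) = 0.185 × 380000 × (1 − 380000/737000).
1 − 380000/737000 = 0.4844; dN/dt = 0.185 × 380000 × 0.4844 = 34053.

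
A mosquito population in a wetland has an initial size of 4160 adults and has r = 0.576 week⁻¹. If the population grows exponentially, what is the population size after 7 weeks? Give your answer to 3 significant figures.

N(t) = N₀·e^(rt) = 4160 × e^(0.576×7) = 4160 × e^4.032.
e^4.032 ≈ 56.374, so N ≈ 4160 × 56.374 = 234514.

235000 adults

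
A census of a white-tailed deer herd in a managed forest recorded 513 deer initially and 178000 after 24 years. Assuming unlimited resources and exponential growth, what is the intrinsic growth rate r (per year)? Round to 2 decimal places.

0.24 per year

From N(t) = N₀·e^(rt): e^(r·24) = 178000/513 = 346.98.
r·24 = ln(346.98) = 5.8493, so r = 5.8493/24 = 0.24372.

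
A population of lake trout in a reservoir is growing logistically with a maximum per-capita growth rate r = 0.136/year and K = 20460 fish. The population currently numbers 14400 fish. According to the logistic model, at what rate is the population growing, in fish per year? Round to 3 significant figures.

dN/dt = rN(1 − N/K) = 0.136 × 14400 × (1 − 14400/20460).
1 − 14400/20460 = 0.29619; dN/dt = 0.136 × 14400 × 0.29619 = 580.05.

580 fish per year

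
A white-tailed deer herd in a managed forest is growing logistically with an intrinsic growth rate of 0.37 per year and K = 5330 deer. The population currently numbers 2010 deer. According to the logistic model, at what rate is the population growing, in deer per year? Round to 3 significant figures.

dN/dt = rN(1 − N/K) = 0.37 × 2010 × (1 − 2010/5330).
1 − 2010/5330 = 0.62289; dN/dt = 0.37 × 2010 × 0.62289 = 463.24.

463 deer per year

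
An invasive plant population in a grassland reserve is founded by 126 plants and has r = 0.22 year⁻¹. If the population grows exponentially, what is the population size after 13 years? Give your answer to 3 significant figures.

N(t) = N₀·e^(rt) = 126 × e^(0.22×13) = 126 × e^2.86.
e^2.86 ≈ 17.462, so N ≈ 126 × 17.462 = 2200.15.

2200 plants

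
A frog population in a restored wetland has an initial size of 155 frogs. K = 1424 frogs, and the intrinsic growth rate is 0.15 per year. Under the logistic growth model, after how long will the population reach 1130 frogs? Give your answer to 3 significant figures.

23.0 years

A = (K − N₀)/N₀ = (1424 − 155)/155 = 8.1871.
Solve 1424/(1 + 8.1871·e^(−0.15t)) = 1130: 1 + 8.1871·e^(−0.15t) = 1.2602, so e^(−0.15t) = 0.0317789.
−0.15·t = ln(0.0317789) = -3.449, so t = 3.449/0.15 = 22.993.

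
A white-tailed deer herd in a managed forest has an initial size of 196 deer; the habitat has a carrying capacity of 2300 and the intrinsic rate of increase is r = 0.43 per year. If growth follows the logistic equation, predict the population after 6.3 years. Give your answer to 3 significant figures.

1340 deer

A = (K − N₀)/N₀ = (2300 − 196)/196 = 10.735.
N(t) = K/(1 + A·e^(−rt)) = 2300/(1 + 10.735×e^(−0.43×6.3)).
e^(−2.709) = 0.066603; denominator = 1 + 10.735×0.066603 = 1.715.
N = 2300/1.715 = 1341.13.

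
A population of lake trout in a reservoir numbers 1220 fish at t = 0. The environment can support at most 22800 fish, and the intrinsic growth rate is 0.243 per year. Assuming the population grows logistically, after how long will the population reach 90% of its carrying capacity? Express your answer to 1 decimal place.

20.9 years

A = (K − N₀)/N₀ = (22800 − 1220)/1220 = 17.689.
Solve 22800/(1 + 17.689·e^(−0.243t)) = 20520: 1 + 17.689·e^(−0.243t) = 1.1111, so e^(−0.243t) = 0.00628154.
−0.243·t = ln(0.00628154) = -5.0701, so t = 5.0701/0.243 = 20.865.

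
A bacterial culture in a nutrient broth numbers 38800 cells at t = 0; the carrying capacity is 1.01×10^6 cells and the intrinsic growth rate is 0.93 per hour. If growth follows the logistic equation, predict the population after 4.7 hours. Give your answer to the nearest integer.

A = (K − N₀)/N₀ = (1.01×10^6 − 38800)/38800 = 25.031.
N(t) = K/(1 + A·e^(−rt)) = 1.01×10^6/(1 + 25.031×e^(−0.93×4.7)).
e^(−4.371) = 0.012639; denominator = 1 + 25.031×0.012639 = 1.3164.
N = 1.01×10^6/1.3164 = 767270.

767270 cells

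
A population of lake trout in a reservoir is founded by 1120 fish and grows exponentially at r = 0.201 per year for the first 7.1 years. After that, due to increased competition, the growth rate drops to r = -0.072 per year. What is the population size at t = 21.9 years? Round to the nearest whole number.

Phase 1: N(7.1) = 1120·e^(0.201×7.1) = 1120·e^1.427 = 4666.59.
Phase 2 runs for 21.9 − 7.1 = 14.8 years at r = -0.072.
N(21.9) = 4666.59·e^(-0.072×14.8) = 4666.59·e^-1.066 = 1607.74.

1608 fish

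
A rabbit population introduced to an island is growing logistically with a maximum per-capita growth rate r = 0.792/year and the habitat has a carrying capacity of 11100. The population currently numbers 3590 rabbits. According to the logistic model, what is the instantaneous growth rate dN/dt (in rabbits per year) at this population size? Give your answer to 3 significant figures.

dN/dt = rN(1 − N/K) = 0.792 × 3590 × (1 − 3590/11100).
1 − 3590/11100 = 0.67658; dN/dt = 0.792 × 3590 × 0.67658 = 1923.7.

1920 rabbits per year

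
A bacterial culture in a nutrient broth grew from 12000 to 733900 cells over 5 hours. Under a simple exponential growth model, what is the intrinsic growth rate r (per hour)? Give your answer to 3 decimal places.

0.823 per hour

From N(t) = N₀·e^(rt): e^(r·5) = 733900/12000 = 61.158.
r·5 = ln(61.158) = 4.1135, so r = 4.1135/5 = 0.82269.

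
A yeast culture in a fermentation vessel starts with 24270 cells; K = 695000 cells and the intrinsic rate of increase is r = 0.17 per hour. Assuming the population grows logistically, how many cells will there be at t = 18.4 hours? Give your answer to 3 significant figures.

314000 cells

A = (K − N₀)/N₀ = (695000 − 24270)/24270 = 27.636.
N(t) = K/(1 + A·e^(−rt)) = 695000/(1 + 27.636×e^(−0.17×18.4)).
e^(−3.128) = 0.043805; denominator = 1 + 27.636×0.043805 = 2.2106.
N = 695000/2.2106 = 314393.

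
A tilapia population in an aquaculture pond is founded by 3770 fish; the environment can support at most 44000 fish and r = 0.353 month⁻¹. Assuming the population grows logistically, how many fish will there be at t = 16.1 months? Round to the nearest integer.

42458 fish

A = (K − N₀)/N₀ = (44000 − 3770)/3770 = 10.671.
N(t) = K/(1 + A·e^(−rt)) = 44000/(1 + 10.671×e^(−0.353×16.1)).
e^(−5.683) = 0.0034023; denominator = 1 + 10.671×0.0034023 = 1.0363.
N = 44000/1.0363 = 42458.5.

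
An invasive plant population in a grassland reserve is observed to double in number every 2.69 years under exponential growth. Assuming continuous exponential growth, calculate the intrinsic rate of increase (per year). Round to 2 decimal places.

r = ln(2)/t_d = 0.6931/2.69 = 0.25768.

0.26 per year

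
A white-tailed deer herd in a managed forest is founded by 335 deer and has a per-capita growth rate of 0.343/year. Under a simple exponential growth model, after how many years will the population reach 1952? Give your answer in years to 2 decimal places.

5.14 years

Set N₀·e^(rt) = 1952: e^(0.343·t) = 1952/335 = 5.8269.
0.343·t = ln(5.8269) = 1.7625, so t = 1.7625/0.343 = 5.1384.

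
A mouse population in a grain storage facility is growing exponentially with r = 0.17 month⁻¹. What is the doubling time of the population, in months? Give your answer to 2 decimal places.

Doubling time t_d = ln(2)/r = 0.6931/0.17 = 4.0773.

4.08 months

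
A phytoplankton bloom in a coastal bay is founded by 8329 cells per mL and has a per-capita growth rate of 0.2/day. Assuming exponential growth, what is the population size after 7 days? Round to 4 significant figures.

33780 cells per mL

N(t) = N₀·e^(rt) = 8329 × e^(0.2×7) = 8329 × e^1.4.
e^1.4 ≈ 4.0552, so N ≈ 8329 × 4.0552 = 33775.8.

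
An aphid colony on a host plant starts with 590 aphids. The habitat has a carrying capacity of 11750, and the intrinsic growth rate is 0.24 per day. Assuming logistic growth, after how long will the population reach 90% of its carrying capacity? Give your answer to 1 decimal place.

A = (K − N₀)/N₀ = (11750 − 590)/590 = 18.915.
Solve 11750/(1 + 18.915·e^(−0.24t)) = 10575: 1 + 18.915·e^(−0.24t) = 1.1111, so e^(−0.24t) = 0.00587415.
−0.24·t = ln(0.00587415) = -5.1372, so t = 5.1372/0.24 = 21.405.

21.4 days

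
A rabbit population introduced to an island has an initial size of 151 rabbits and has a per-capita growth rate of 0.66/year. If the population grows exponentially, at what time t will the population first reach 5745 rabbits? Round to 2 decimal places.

5.51 years

Set N₀·e^(rt) = 5745: e^(0.66·t) = 5745/151 = 38.046.
0.66·t = ln(38.046) = 3.6388, so t = 3.6388/0.66 = 5.5133.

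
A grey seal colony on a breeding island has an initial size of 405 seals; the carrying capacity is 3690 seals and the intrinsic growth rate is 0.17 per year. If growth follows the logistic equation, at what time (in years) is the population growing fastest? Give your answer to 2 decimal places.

12.31 years

Logistic growth is fastest at N = K/2 = 1845.
A = (K − N₀)/N₀ = 8.1111. Set K/(1 + A·e^(−rt)) = K/2 → A·e^(−rt) = 1.
e^(−0.17t) = 1/8.1111 = 0.123288, so t = ln(8.1111)/0.17 = 2.0932/0.17 = 12.313.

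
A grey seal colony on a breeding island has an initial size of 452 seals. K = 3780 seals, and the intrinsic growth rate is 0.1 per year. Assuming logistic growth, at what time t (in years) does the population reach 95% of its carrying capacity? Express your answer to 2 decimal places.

A = (K − N₀)/N₀ = (3780 − 452)/452 = 7.3628.
Solve 3780/(1 + 7.3628·e^(−0.1t)) = 3591: 1 + 7.3628·e^(−0.1t) = 1.0526, so e^(−0.1t) = 0.00714828.
−0.1·t = ln(0.00714828) = -4.9409, so t = 4.9409/0.1 = 49.409.

49.41 years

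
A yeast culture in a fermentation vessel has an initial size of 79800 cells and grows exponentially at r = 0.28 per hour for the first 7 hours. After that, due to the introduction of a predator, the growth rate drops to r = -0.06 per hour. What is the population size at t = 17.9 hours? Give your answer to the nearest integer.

Phase 1: N(7) = 79800·e^(0.28×7) = 79800·e^1.96 = 566526.
Phase 2 runs for 17.9 − 7 = 10.9 hours at r = -0.06.
N(17.9) = 566526·e^(-0.06×10.9) = 566526·e^-0.654 = 294572.

294572 cells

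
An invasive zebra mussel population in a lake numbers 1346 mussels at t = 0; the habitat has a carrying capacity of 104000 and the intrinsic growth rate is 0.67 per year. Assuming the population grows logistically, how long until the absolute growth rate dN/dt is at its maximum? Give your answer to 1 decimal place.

6.5 years

Logistic growth is fastest at N = K/2 = 52000.
A = (K − N₀)/N₀ = 76.266. Set K/(1 + A·e^(−rt)) = K/2 → A·e^(−rt) = 1.
e^(−0.67t) = 1/76.266 = 0.013112, so t = ln(76.266)/0.67 = 4.3342/0.67 = 6.469.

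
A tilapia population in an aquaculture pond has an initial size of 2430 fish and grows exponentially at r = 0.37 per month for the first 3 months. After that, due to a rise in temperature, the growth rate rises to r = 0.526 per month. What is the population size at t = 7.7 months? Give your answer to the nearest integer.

Phase 1: N(3) = 2430·e^(0.37×3) = 2430·e^1.11 = 7373.49.
Phase 2 runs for 7.7 − 3 = 4.7 months at r = 0.526.
N(7.7) = 7373.49·e^(0.526×4.7) = 7373.49·e^2.472 = 87364.7.

87365 fish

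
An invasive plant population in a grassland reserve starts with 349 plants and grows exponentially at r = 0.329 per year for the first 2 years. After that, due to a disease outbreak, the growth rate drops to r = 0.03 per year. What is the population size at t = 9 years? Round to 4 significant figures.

Phase 1: N(2) = 349·e^(0.329×2) = 349·e^0.658 = 673.893.
Phase 2 runs for 9 − 2 = 7 years at r = 0.03.
N(9) = 673.893·e^(0.03×7) = 673.893·e^0.21 = 831.367.

831.4 plants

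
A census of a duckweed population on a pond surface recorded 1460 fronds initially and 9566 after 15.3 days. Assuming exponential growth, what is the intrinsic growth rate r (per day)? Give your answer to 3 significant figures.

From N(t) = N₀·e^(rt): e^(r·15.3) = 9566/1460 = 6.5521.
r·15.3 = ln(6.5521) = 1.8798, so r = 1.8798/15.3 = 0.12286.

0.123 per day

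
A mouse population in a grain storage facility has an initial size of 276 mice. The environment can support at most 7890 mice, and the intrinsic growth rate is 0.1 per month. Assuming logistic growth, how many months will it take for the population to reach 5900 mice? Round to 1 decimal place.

44.0 months

A = (K − N₀)/N₀ = (7890 − 276)/276 = 27.587.
Solve 7890/(1 + 27.587·e^(−0.1t)) = 5900: 1 + 27.587·e^(−0.1t) = 1.3373, so e^(−0.1t) = 0.0122264.
−0.1·t = ln(0.0122264) = -4.4042, so t = 4.4042/0.1 = 44.042.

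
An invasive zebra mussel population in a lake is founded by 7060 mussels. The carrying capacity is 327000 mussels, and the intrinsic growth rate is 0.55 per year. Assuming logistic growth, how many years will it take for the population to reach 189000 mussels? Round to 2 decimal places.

A = (K − N₀)/N₀ = (327000 − 7060)/7060 = 45.317.
Solve 327000/(1 + 45.317·e^(−0.55t)) = 189000: 1 + 45.317·e^(−0.55t) = 1.7302, so e^(−0.55t) = 0.0161121.
−0.55·t = ln(0.0161121) = -4.1282, so t = 4.1282/0.55 = 7.5058.

7.51 years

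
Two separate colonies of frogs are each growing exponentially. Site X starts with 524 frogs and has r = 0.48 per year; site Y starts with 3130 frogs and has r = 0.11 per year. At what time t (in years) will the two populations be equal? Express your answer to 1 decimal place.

Set 524·e^(0.48t) = 3130·e^(0.11t).
e^((0.48 − 0.11)t) = 3130/524 → e^(0.37·t) = 5.9733.
0.37·t = ln(5.9733) = 1.7873, so t = 1.7873/0.37 = 4.8305.

4.8 years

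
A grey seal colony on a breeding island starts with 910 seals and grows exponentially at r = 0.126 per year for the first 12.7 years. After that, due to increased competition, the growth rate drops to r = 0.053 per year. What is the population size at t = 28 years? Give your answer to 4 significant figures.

10140 seals

Phase 1: N(12.7) = 910·e^(0.126×12.7) = 910·e^1.6 = 4508.16.
Phase 2 runs for 28 − 12.7 = 15.3 years at r = 0.053.
N(28) = 4508.16·e^(0.053×15.3) = 4508.16·e^0.8109 = 10143.1.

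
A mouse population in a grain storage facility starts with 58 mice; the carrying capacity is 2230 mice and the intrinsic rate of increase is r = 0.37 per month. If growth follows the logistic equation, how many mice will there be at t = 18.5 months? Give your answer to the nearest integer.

A = (K − N₀)/N₀ = (2230 − 58)/58 = 37.448.
N(t) = K/(1 + A·e^(−rt)) = 2230/(1 + 37.448×e^(−0.37×18.5)).
e^(−6.845) = 0.0010648; denominator = 1 + 37.448×0.0010648 = 1.0399.
N = 2230/1.0399 = 2144.49.

2144 mice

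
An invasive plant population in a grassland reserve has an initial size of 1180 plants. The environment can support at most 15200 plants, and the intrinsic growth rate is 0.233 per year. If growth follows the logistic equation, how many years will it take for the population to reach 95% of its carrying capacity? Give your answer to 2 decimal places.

23.26 years

A = (K − N₀)/N₀ = (15200 − 1180)/1180 = 11.881.
Solve 15200/(1 + 11.881·e^(−0.233t)) = 14440: 1 + 11.881·e^(−0.233t) = 1.0526, so e^(−0.233t) = 0.00442976.
−0.233·t = ln(0.00442976) = -5.4194, so t = 5.4194/0.233 = 23.259.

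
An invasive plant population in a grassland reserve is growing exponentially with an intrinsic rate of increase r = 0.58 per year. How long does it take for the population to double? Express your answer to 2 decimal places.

1.20 years

Doubling time t_d = ln(2)/r = 0.6931/0.58 = 1.1951.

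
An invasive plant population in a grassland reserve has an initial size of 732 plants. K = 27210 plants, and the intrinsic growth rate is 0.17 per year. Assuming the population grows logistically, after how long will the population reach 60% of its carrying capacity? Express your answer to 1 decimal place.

A = (K − N₀)/N₀ = (27210 − 732)/732 = 36.172.
Solve 27210/(1 + 36.172·e^(−0.17t)) = 16326: 1 + 36.172·e^(−0.17t) = 1.6667, so e^(−0.17t) = 0.0184304.
−0.17·t = ln(0.0184304) = -3.9938, so t = 3.9938/0.17 = 23.493.

23.5 years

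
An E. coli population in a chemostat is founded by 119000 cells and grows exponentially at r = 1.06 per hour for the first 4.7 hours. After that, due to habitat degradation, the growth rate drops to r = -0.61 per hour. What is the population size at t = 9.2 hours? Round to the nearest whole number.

Phase 1: N(4.7) = 119000·e^(1.06×4.7) = 119000·e^4.982 = 1.734611×10^7.
Phase 2 runs for 9.2 − 4.7 = 4.5 hours at r = -0.61.
N(9.2) = 1.734611×10^7·e^(-0.61×4.5) = 1.734611×10^7·e^-2.745 = 1.114458×10^6.

1114458 cells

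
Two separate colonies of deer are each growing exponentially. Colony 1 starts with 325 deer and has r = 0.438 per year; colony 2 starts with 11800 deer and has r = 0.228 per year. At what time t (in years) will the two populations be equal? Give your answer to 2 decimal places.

Set 325·e^(0.438t) = 11800·e^(0.228t).
e^((0.438 − 0.228)t) = 11800/325 → e^(0.21·t) = 36.308.
0.21·t = ln(36.308) = 3.592, so t = 3.592/0.21 = 17.105.

17.10 years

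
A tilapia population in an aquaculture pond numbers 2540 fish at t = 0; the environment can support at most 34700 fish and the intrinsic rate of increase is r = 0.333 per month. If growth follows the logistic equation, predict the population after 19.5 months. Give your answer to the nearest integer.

34048 fish

A = (K − N₀)/N₀ = (34700 − 2540)/2540 = 12.661.
N(t) = K/(1 + A·e^(−rt)) = 34700/(1 + 12.661×e^(−0.333×19.5)).
e^(−6.494) = 0.0015132; denominator = 1 + 12.661×0.0015132 = 1.0192.
N = 34700/1.0192 = 34047.7.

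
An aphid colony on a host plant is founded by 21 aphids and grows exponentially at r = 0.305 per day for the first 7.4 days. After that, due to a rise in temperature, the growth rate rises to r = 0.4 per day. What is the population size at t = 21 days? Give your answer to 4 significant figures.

46240 aphids

Phase 1: N(7.4) = 21·e^(0.305×7.4) = 21·e^2.257 = 200.642.
Phase 2 runs for 21 − 7.4 = 13.6 days at r = 0.4.
N(21) = 200.642·e^(0.4×13.6) = 200.642·e^5.44 = 46236.4.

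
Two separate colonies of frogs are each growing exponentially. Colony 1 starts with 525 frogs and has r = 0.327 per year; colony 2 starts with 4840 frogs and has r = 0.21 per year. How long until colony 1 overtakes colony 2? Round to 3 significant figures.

19.0 years

Set 525·e^(0.327t) = 4840·e^(0.21t).
e^((0.327 − 0.21)t) = 4840/525 → e^(0.117·t) = 9.219.
0.117·t = ln(9.219) = 2.2213, so t = 2.2213/0.117 = 18.985.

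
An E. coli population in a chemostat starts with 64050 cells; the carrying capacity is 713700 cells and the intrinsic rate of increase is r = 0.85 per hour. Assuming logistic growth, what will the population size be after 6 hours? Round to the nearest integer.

672136 cells

A = (K − N₀)/N₀ = (713700 − 64050)/64050 = 10.143.
N(t) = K/(1 + A·e^(−rt)) = 713700/(1 + 10.143×e^(−0.85×6)).
e^(−5.1) = 0.0060967; denominator = 1 + 10.143×0.0060967 = 1.0618.
N = 713700/1.0618 = 672136.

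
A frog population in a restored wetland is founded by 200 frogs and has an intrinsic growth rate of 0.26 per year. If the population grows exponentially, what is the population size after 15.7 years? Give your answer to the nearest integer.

N(t) = N₀·e^(rt) = 200 × e^(0.26×15.7) = 200 × e^4.082.
e^4.082 ≈ 59.264, so N ≈ 200 × 59.264 = 11852.8.

11853 frogs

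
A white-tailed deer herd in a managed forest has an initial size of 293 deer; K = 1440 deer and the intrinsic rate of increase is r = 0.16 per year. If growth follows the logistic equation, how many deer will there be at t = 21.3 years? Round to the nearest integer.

1275 deer

A = (K − N₀)/N₀ = (1440 − 293)/293 = 3.9147.
N(t) = K/(1 + A·e^(−rt)) = 1440/(1 + 3.9147×e^(−0.16×21.3)).
e^(−3.408) = 0.033107; denominator = 1 + 3.9147×0.033107 = 1.1296.
N = 1440/1.1296 = 1274.78.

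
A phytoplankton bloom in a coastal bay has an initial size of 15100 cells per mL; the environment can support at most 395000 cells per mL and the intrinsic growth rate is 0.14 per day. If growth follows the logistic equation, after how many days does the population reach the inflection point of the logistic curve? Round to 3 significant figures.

Logistic growth is fastest at N = K/2 = 197500.
A = (K − N₀)/N₀ = 25.159. Set K/(1 + A·e^(−rt)) = K/2 → A·e^(−rt) = 1.
e^(−0.14t) = 1/25.159 = 0.0397473, so t = ln(25.159)/0.14 = 3.2252/0.14 = 23.037.

23.0 days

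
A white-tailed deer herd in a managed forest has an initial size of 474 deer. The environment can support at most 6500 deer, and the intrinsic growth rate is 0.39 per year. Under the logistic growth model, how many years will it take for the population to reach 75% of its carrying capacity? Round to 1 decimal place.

9.3 years

A = (K − N₀)/N₀ = (6500 − 474)/474 = 12.713.
Solve 6500/(1 + 12.713·e^(−0.39t)) = 4875: 1 + 12.713·e^(−0.39t) = 1.3333, so e^(−0.39t) = 0.0262197.
−0.39·t = ln(0.0262197) = -3.6412, so t = 3.6412/0.39 = 9.3365.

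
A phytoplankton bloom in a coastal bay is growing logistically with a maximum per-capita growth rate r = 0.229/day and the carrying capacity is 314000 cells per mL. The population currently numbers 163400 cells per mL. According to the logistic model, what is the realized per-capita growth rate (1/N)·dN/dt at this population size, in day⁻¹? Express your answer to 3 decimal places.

0.110 per day

(1/N)·dN/dt = r(1 − N/K) = 0.229 × (1 − 163400/314000).
= 0.229 × 0.47962 = 0.10983.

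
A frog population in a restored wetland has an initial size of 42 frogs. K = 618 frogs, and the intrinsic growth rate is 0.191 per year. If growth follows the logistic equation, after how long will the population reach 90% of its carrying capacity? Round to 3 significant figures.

A = (K − N₀)/N₀ = (618 − 42)/42 = 13.714.
Solve 618/(1 + 13.714·e^(−0.191t)) = 556.2: 1 + 13.714·e^(−0.191t) = 1.1111, so e^(−0.191t) = 0.00810185.
−0.191·t = ln(0.00810185) = -4.8157, so t = 4.8157/0.191 = 25.213.

25.2 years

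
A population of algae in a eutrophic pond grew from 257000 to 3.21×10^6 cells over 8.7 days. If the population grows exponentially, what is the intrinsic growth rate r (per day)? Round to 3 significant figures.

0.290 per day

From N(t) = N₀·e^(rt): e^(r·8.7) = 3.21×10^6/257000 = 12.49.
r·8.7 = ln(12.49) = 2.525, so r = 2.525/8.7 = 0.29022.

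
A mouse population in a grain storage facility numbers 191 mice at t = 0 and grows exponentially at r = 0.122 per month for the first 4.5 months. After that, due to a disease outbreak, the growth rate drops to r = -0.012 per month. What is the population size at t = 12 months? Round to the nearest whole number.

Phase 1: N(4.5) = 191·e^(0.122×4.5) = 191·e^0.549 = 330.72.
Phase 2 runs for 12 − 4.5 = 7.5 months at r = -0.012.
N(12) = 330.72·e^(-0.012×7.5) = 330.72·e^-0.09 = 302.256.

302 mice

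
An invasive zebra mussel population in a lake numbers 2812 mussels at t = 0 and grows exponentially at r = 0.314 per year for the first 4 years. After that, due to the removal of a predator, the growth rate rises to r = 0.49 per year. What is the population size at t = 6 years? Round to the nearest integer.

Phase 1: N(4) = 2812·e^(0.314×4) = 2812·e^1.256 = 9873.91.
Phase 2 runs for 6 − 4 = 2 years at r = 0.49.
N(6) = 9873.91·e^(0.49×2) = 9873.91·e^0.98 = 26308.6.

26309 mussels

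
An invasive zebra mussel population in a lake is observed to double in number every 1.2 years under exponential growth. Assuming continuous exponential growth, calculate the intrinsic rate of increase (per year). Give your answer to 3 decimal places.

r = ln(2)/t_d = 0.6931/1.2 = 0.57762.

0.578 per year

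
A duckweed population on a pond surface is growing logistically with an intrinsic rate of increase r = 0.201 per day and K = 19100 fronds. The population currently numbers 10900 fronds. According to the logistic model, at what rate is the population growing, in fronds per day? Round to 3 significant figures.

dN/dt = rN(1 − N/K) = 0.201 × 10900 × (1 − 10900/19100).
1 − 10900/19100 = 0.42932; dN/dt = 0.201 × 10900 × 0.42932 = 940.6.

941 fronds per day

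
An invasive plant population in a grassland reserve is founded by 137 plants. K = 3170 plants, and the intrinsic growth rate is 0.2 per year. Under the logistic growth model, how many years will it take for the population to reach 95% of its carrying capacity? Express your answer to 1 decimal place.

30.2 years

A = (K − N₀)/N₀ = (3170 − 137)/137 = 22.139.
Solve 3170/(1 + 22.139·e^(−0.2t)) = 3011.5: 1 + 22.139·e^(−0.2t) = 1.0526, so e^(−0.2t) = 0.00237736.
−0.2·t = ln(0.00237736) = -6.0418, so t = 6.0418/0.2 = 30.209.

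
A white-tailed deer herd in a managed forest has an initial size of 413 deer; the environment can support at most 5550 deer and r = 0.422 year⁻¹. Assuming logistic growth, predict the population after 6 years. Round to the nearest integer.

A = (K − N₀)/N₀ = (5550 − 413)/413 = 12.438.
N(t) = K/(1 + A·e^(−rt)) = 5550/(1 + 12.438×e^(−0.422×6)).
e^(−2.532) = 0.0795; denominator = 1 + 12.438×0.0795 = 1.9888.
N = 5550/1.9888 = 2790.57.

2791 deer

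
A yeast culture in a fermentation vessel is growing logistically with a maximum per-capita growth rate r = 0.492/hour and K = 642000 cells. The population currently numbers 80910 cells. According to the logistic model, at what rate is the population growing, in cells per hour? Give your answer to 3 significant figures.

34800 cells per hour

dN/dt = rN(1 − N/K) = 0.492 × 80910 × (1 − 80910/642000).
1 − 80910/642000 = 0.87397; dN/dt = 0.492 × 80910 × 0.87397 = 34791.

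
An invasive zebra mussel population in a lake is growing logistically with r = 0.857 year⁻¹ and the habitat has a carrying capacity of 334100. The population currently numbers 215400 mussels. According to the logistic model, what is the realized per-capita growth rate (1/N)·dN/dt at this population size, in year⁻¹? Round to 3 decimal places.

(1/N)·dN/dt = r(1 − N/K) = 0.857 × (1 − 215400/334100).
= 0.857 × 0.35528 = 0.30448.

0.304 per year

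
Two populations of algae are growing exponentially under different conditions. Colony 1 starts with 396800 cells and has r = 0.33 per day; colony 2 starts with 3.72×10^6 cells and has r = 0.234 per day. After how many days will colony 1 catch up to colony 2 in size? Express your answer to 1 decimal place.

Set 396800·e^(0.33t) = 3.72×10^6·e^(0.234t).
e^((0.33 − 0.234)t) = 3.72×10^6/396800 → e^(0.096·t) = 9.375.
0.096·t = ln(9.375) = 2.238, so t = 2.238/0.096 = 23.313.

23.3 days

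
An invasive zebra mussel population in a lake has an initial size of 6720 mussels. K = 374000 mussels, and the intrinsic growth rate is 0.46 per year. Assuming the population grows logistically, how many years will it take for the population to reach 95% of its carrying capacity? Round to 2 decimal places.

15.10 years

A = (K − N₀)/N₀ = (374000 − 6720)/6720 = 54.655.
Solve 374000/(1 + 54.655·e^(−0.46t)) = 355300: 1 + 54.655·e^(−0.46t) = 1.0526, so e^(−0.46t) = 0.000962982.
−0.46·t = ln(0.000962982) = -6.9455, so t = 6.9455/0.46 = 15.099.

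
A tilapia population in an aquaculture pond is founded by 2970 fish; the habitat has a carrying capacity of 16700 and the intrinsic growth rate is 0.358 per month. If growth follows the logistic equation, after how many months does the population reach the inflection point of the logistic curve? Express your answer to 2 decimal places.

Logistic growth is fastest at N = K/2 = 8350.
A = (K − N₀)/N₀ = 4.6229. Set K/(1 + A·e^(−rt)) = K/2 → A·e^(−rt) = 1.
e^(−0.358t) = 1/4.6229 = 0.216315, so t = ln(4.6229)/0.358 = 1.531/0.358 = 4.2766.

4.28 months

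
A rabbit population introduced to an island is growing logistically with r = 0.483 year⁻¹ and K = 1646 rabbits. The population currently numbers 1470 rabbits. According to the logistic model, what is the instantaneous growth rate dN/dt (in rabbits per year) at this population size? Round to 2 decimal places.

dN/dt = rN(1 − N/K) = 0.483 × 1470 × (1 − 1470/1646).
1 − 1470/1646 = 0.10693; dN/dt = 0.483 × 1470 × 0.10693 = 75.918.

75.92 rabbits per year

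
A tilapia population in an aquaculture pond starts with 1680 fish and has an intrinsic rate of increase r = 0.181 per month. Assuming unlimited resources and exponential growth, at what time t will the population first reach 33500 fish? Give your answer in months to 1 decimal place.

16.5 months

Set N₀·e^(rt) = 33500: e^(0.181·t) = 33500/1680 = 19.94.
0.181·t = ln(19.94) = 2.9928, so t = 2.9928/0.181 = 16.535.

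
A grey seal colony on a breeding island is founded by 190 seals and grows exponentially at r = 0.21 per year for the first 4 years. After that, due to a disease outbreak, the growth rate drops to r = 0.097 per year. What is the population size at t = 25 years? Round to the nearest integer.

Phase 1: N(4) = 190·e^(0.21×4) = 190·e^0.84 = 440.11.
Phase 2 runs for 25 − 4 = 21 years at r = 0.097.
N(25) = 440.11·e^(0.097×21) = 440.11·e^2.037 = 3374.57.

3375 seals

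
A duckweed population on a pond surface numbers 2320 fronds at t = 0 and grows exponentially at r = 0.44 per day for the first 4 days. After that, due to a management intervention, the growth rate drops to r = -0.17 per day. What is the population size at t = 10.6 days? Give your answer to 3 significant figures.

4390 fronds

Phase 1: N(4) = 2320·e^(0.44×4) = 2320·e^1.76 = 13484.9.
Phase 2 runs for 10.6 − 4 = 6.6 days at r = -0.17.
N(10.6) = 13484.9·e^(-0.17×6.6) = 13484.9·e^-1.122 = 4391.04.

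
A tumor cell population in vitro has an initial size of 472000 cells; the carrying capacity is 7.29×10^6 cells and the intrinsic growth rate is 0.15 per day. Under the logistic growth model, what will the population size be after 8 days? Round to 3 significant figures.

A = (K − N₀)/N₀ = (7.29×10^6 − 472000)/472000 = 14.445.
N(t) = K/(1 + A·e^(−rt)) = 7.29×10^6/(1 + 14.445×e^(−0.15×8)).
e^(−1.2) = 0.30119; denominator = 1 + 14.445×0.30119 = 5.3507.
N = 7.29×10^6/5.3507 = 1.362432×10^6.

1360000 cells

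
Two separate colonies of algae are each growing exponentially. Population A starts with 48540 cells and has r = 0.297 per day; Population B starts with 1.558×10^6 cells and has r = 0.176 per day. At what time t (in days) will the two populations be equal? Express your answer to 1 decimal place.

Set 48540·e^(0.297t) = 1.558×10^6·e^(0.176t).
e^((0.297 − 0.176)t) = 1.558×10^6/48540 → e^(0.121·t) = 32.097.
0.121·t = ln(32.097) = 3.4688, so t = 3.4688/0.121 = 28.668.

28.7 days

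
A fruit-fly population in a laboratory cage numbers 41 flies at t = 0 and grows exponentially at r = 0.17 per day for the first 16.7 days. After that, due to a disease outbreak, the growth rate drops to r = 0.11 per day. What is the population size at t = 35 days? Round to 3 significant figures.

Phase 1: N(16.7) = 41·e^(0.17×16.7) = 41·e^2.839 = 701.045.
Phase 2 runs for 35 − 16.7 = 18.3 days at r = 0.11.
N(35) = 701.045·e^(0.11×18.3) = 701.045·e^2.013 = 5247.84.

5250 flies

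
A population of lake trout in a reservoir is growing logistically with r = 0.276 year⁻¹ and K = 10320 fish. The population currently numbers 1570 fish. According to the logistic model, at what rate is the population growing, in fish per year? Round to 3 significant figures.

367 fish per year

dN/dt = rN(1 − N/K) = 0.276 × 1570 × (1 − 1570/10320).
1 − 1570/10320 = 0.84787; dN/dt = 0.276 × 1570 × 0.84787 = 367.4.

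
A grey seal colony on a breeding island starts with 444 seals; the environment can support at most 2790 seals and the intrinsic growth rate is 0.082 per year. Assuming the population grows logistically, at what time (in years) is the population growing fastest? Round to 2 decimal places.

Logistic growth is fastest at N = K/2 = 1395.
A = (K − N₀)/N₀ = 5.2838. Set K/(1 + A·e^(−rt)) = K/2 → A·e^(−rt) = 1.
e^(−0.082t) = 1/5.2838 = 0.189258, so t = ln(5.2838)/0.082 = 1.6646/0.082 = 20.301.

20.30 years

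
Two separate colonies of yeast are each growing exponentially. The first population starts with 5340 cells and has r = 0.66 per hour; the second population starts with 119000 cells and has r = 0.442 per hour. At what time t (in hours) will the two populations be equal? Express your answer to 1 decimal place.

14.2 hours

Set 5340·e^(0.66t) = 119000·e^(0.442t).
e^((0.66 − 0.442)t) = 119000/5340 → e^(0.218·t) = 22.285.
0.218·t = ln(22.285) = 3.1039, so t = 3.1039/0.218 = 14.238.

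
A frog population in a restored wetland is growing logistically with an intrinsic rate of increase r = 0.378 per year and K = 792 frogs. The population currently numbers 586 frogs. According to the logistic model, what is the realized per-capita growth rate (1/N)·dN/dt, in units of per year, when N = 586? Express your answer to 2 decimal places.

0.10 per year

(1/N)·dN/dt = r(1 − N/K) = 0.378 × (1 − 586/792).
= 0.378 × 0.2601 = 0.098318.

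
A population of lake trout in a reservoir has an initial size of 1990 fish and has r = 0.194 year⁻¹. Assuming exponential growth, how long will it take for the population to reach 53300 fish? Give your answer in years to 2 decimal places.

16.95 years

Set N₀·e^(rt) = 53300: e^(0.194·t) = 53300/1990 = 26.784.
0.194·t = ln(26.784) = 3.2878, so t = 3.2878/0.194 = 16.947.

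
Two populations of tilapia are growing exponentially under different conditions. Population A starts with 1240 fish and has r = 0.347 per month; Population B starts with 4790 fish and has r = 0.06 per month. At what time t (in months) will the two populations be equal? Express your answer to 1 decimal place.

4.7 months

Set 1240·e^(0.347t) = 4790·e^(0.06t).
e^((0.347 − 0.06)t) = 4790/1240 → e^(0.287·t) = 3.8629.
0.287·t = ln(3.8629) = 1.3514, so t = 1.3514/0.287 = 4.7088.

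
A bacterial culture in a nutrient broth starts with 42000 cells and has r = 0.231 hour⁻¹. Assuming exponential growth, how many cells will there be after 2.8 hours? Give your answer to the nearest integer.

N(t) = N₀·e^(rt) = 42000 × e^(0.231×2.8) = 42000 × e^0.6468.
e^0.6468 ≈ 1.9094, so N ≈ 42000 × 1.9094 = 80195.7.

80196 cells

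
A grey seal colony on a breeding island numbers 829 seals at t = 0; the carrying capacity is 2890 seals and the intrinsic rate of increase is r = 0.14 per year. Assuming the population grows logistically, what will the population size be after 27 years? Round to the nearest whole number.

A = (K − N₀)/N₀ = (2890 − 829)/829 = 2.4861.
N(t) = K/(1 + A·e^(−rt)) = 2890/(1 + 2.4861×e^(−0.14×27)).
e^(−3.78) = 0.022823; denominator = 1 + 2.4861×0.022823 = 1.0567.
N = 2890/1.0567 = 2734.83.

2735 seals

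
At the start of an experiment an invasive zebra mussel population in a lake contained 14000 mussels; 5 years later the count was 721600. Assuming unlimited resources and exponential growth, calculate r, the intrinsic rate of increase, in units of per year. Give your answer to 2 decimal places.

0.79 per year

From N(t) = N₀·e^(rt): e^(r·5) = 721600/14000 = 51.543.
r·5 = ln(51.543) = 3.9424, so r = 3.9424/5 = 0.78848.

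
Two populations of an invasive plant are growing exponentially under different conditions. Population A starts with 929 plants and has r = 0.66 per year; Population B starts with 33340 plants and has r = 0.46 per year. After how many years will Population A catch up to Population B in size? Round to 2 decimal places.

17.90 years

Set 929·e^(0.66t) = 33340·e^(0.46t).
e^((0.66 − 0.46)t) = 33340/929 → e^(0.2·t) = 35.888.
0.2·t = ln(35.888) = 3.5804, so t = 3.5804/0.2 = 17.902.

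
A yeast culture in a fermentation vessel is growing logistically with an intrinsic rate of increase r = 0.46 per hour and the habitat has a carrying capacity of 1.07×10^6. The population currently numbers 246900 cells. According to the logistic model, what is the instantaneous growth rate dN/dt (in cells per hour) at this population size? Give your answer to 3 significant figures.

dN/dt = rN(1 − N/K) = 0.46 × 246900 × (1 − 246900/1.07×10^6).
1 − 246900/1.07×10^6 = 0.76925; dN/dt = 0.46 × 246900 × 0.76925 = 87367.

87400 cells per hour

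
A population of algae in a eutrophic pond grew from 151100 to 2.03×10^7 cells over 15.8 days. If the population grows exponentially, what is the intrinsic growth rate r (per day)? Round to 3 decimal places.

From N(t) = N₀·e^(rt): e^(r·15.8) = 2.03×10^7/151100 = 134.35.
r·15.8 = ln(134.35) = 4.9004, so r = 4.9004/15.8 = 0.31015.

0.310 per day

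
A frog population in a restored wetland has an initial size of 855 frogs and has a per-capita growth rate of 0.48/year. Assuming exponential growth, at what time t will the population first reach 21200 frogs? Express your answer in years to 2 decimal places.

Set N₀·e^(rt) = 21200: e^(0.48·t) = 21200/855 = 24.795.
0.48·t = ln(24.795) = 3.2107, so t = 3.2107/0.48 = 6.6889.

6.69 years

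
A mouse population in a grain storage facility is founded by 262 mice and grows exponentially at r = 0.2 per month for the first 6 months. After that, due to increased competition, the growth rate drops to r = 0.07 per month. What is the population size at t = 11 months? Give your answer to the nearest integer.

Phase 1: N(6) = 262·e^(0.2×6) = 262·e^1.2 = 869.871.
Phase 2 runs for 11 − 6 = 5 months at r = 0.07.
N(11) = 869.871·e^(0.07×5) = 869.871·e^0.35 = 1234.41.

1234 mice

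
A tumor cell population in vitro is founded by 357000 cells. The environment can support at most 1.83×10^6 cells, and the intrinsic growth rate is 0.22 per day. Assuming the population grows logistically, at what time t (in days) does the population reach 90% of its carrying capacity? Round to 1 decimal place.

16.4 days

A = (K − N₀)/N₀ = (1.83×10^6 − 357000)/357000 = 4.1261.
Solve 1.83×10^6/(1 + 4.1261·e^(−0.22t)) = 1.647×10^6: 1 + 4.1261·e^(−0.22t) = 1.1111, so e^(−0.22t) = 0.0269292.
−0.22·t = ln(0.0269292) = -3.6145, so t = 3.6145/0.22 = 16.43.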